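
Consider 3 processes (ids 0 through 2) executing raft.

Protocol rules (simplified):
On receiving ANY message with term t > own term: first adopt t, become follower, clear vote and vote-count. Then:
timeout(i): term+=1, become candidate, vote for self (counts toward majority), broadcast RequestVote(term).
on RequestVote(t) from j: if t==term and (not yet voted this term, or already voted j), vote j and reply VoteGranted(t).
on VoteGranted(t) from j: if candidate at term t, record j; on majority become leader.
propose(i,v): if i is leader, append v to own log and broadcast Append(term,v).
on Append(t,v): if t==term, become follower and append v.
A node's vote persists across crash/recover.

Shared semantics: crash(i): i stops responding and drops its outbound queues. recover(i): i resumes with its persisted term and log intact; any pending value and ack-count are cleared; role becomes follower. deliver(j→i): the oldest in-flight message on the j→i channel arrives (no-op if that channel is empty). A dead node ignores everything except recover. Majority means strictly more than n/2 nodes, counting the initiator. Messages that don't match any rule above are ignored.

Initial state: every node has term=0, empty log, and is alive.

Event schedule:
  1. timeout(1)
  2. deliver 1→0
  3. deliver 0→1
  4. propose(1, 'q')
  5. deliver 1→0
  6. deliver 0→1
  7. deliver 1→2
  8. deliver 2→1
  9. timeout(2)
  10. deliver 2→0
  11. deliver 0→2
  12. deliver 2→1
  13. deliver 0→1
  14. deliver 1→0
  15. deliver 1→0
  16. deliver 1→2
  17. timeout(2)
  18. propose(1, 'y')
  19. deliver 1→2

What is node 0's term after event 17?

2

after 1 — timeout(1): n1:cand/t1/[-]
after 2 — deliver 1→0: n0:foll/t1/[-]
after 3 — deliver 0→1: n1:lead/t1/[-]
after 4 — propose(1,'q'): n1:lead/t1/[q]
after 5 — deliver 1→0: n0:foll/t1/[q]
after 6 — deliver 0→1: ·
after 7 — deliver 1→2: n2:foll/t1/[-]
after 8 — deliver 2→1: ·
after 9 — timeout(2): n2:cand/t2/[-]
after 10 — deliver 2→0: n0:foll/t2/[q]
after 11 — deliver 0→2: n2:lead/t2/[-]
after 12 — deliver 2→1: n1:foll/t2/[q]
after 13 — deliver 0→1: ·
after 14 — deliver 1→0: ·
after 15 — deliver 1→0: ·
after 16 — deliver 1→2: ·
after 17 — timeout(2): n2:cand/t3/[-]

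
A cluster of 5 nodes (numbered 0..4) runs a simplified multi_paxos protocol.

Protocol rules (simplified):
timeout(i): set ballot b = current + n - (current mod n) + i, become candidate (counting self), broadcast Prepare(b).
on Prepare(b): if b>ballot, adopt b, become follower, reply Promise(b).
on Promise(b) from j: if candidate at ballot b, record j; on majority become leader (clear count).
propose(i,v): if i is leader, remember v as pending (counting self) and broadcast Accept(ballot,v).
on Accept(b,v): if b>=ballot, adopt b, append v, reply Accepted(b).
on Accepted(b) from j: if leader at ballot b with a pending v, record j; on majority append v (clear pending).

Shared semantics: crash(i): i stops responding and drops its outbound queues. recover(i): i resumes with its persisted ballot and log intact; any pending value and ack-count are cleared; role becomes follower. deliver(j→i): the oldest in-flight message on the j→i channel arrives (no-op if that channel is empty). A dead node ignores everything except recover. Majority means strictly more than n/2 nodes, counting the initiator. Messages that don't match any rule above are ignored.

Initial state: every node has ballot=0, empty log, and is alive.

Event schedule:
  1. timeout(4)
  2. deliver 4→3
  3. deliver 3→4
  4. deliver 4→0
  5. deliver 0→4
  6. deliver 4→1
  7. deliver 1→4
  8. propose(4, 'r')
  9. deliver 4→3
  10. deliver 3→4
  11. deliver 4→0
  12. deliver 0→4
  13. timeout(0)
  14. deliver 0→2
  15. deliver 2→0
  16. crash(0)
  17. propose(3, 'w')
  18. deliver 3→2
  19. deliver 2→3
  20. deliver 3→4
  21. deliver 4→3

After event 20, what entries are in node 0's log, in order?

step 1 timeout(4): 4={cand,b=9,log=-}
step 2 deliver 4→3: 3={foll,b=9,log=-}
step 3 deliver 3→4: —
step 4 deliver 4→0: 0={foll,b=9,log=-}
step 5 deliver 0→4: 4={lead,b=9,log=-}
step 6 deliver 4→1: 1={foll,b=9,log=-}
step 7 deliver 1→4: —
step 8 propose(4,'r'): —
step 9 deliver 4→3: 3={foll,b=9,log=r}
step 10 deliver 3→4: —
step 11 deliver 4→0: 0={foll,b=9,log=r}
step 12 deliver 0→4: 4={lead,b=9,log=r}
step 13 timeout(0): 0={cand,b=10,log=r}
step 14 deliver 0→2: 2={foll,b=10,log=-}
step 15 deliver 2→0: —
step 16 crash(0): 0={✗cand,b=10,log=r}
step 17 propose(3,'w'): —
step 18 deliver 3→2: —
step 19 deliver 2→3: —
step 20 deliver 3→4: —

r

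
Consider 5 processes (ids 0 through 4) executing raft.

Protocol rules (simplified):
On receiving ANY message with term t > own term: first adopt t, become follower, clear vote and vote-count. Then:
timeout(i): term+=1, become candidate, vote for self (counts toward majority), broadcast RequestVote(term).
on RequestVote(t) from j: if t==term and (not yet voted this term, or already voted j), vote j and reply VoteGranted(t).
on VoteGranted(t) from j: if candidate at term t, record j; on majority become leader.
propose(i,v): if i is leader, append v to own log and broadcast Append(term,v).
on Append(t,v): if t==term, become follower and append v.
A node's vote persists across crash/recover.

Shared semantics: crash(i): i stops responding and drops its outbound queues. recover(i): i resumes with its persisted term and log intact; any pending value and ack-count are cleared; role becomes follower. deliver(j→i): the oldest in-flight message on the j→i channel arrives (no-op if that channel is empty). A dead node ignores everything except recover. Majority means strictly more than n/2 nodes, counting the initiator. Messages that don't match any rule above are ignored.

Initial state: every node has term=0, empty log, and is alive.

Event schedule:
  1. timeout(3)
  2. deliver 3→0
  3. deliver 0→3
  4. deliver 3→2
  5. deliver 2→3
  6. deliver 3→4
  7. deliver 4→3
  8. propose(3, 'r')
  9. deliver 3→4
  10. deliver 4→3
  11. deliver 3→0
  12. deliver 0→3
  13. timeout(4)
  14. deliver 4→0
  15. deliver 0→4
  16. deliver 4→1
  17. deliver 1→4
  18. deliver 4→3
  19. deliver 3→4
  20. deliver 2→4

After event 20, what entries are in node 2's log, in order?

after 1 — timeout(3): n3:cand/t1/[-]
after 2 — deliver 3→0: n0:foll/t1/[-]
after 3 — deliver 0→3: ·
after 4 — deliver 3→2: n2:foll/t1/[-]
after 5 — deliver 2→3: n3:lead/t1/[-]
after 6 — deliver 3→4: n4:foll/t1/[-]
after 7 — deliver 4→3: ·
after 8 — propose(3,'r'): n3:lead/t1/[r]
after 9 — deliver 3→4: n4:foll/t1/[r]
after 10 — deliver 4→3: ·
after 11 — deliver 3→0: n0:foll/t1/[r]
after 12 — deliver 0→3: ·
after 13 — timeout(4): n4:cand/t2/[r]
after 14 — deliver 4→0: n0:foll/t2/[r]
after 15 — deliver 0→4: ·
after 16 — deliver 4→1: n1:foll/t2/[-]
after 17 — deliver 1→4: n4:lead/t2/[r]
after 18 — deliver 4→3: n3:foll/t2/[r]
after 19 — deliver 3→4: ·
after 20 — deliver 2→4: ·

empty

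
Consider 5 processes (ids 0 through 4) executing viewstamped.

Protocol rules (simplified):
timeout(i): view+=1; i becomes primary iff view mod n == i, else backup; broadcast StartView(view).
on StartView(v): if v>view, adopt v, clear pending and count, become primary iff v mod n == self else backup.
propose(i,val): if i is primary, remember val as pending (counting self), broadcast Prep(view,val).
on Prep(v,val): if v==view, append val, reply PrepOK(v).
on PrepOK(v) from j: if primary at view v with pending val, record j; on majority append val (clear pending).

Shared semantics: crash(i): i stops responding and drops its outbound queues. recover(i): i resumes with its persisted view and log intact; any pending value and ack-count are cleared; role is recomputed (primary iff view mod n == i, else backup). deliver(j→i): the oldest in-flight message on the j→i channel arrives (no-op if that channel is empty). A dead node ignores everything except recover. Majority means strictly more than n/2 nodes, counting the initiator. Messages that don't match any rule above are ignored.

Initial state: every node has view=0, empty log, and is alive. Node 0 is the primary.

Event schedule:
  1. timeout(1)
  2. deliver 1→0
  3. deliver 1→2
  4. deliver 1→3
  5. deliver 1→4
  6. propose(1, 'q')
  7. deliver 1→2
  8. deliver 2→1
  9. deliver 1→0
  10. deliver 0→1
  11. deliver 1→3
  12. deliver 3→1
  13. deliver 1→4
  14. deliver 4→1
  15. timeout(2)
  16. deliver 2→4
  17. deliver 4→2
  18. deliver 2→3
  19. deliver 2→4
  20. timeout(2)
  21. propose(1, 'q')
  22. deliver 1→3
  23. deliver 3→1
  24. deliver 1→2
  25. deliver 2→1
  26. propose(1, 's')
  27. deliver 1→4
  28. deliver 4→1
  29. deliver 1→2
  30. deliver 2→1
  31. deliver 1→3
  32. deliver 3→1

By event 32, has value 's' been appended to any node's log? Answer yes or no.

no

[1] timeout(1) → N1(prim v1 [-])
[2] deliver 1→0 → N0(back v1 [-])
[3] deliver 1→2 → N2(back v1 [-])
[4] deliver 1→3 → N3(back v1 [-])
[5] deliver 1→4 → N4(back v1 [-])
[6] propose(1,'q') → ∅
[7] deliver 1→2 → N2(back v1 [q])
[8] deliver 2→1 → ∅
[9] deliver 1→0 → N0(back v1 [q])
[10] deliver 0→1 → N1(prim v1 [q])
[11] deliver 1→3 → N3(back v1 [q])
[12] deliver 3→1 → ∅
[13] deliver 1→4 → N4(back v1 [q])
[14] deliver 4→1 → ∅
[15] timeout(2) → N2(prim v2 [q])
[16] deliver 2→4 → N4(back v2 [q])
[17] deliver 4→2 → ∅
[18] deliver 2→3 → N3(back v2 [q])
[19] deliver 2→4 → ∅
[20] timeout(2) → N2(back v3 [q])
[21] propose(1,'q') → ∅
[22] deliver 1→3 → ∅
[23] deliver 3→1 → ∅
[24] deliver 1→2 → ∅
[25] deliver 2→1 → N1(back v2 [q])
[26] propose(1,'s') → ∅
[27] deliver 1→4 → ∅
[28] deliver 4→1 → ∅
[29] deliver 1→2 → ∅
[30] deliver 2→1 → N1(back v3 [q])
[31] deliver 1→3 → ∅
[32] deliver 3→1 → ∅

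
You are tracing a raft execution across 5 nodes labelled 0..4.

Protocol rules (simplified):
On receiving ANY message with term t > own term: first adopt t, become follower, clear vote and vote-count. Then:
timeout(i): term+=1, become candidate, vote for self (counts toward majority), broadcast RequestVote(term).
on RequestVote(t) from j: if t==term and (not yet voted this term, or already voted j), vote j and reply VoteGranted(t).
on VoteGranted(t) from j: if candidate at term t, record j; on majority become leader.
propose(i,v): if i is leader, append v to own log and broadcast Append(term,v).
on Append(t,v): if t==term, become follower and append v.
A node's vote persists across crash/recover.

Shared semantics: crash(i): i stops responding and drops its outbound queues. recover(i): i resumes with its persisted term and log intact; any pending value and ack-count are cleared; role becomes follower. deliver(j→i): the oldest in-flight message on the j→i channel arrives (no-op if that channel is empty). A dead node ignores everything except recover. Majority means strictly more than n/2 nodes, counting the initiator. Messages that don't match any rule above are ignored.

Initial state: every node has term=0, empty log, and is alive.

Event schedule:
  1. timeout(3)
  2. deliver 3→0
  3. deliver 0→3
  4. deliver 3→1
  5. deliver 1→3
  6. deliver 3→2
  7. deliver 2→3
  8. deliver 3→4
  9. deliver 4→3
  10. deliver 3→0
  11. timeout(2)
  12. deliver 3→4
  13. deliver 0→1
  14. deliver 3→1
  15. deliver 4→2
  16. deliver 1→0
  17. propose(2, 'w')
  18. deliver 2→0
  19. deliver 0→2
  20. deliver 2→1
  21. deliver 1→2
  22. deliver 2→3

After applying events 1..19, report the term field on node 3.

e1 timeout(3): 3[cand,t=1,-]
e2 deliver 3→0: 0[foll,t=1,-]
e3 deliver 0→3: ·
e4 deliver 3→1: 1[foll,t=1,-]
e5 deliver 1→3: 3[lead,t=1,-]
e6 deliver 3→2: 2[foll,t=1,-]
e7 deliver 2→3: ·
e8 deliver 3→4: 4[foll,t=1,-]
e9 deliver 4→3: ·
e10 deliver 3→0: ·
e11 timeout(2): 2[cand,t=2,-]
e12 deliver 3→4: ·
e13 deliver 0→1: ·
e14 deliver 3→1: ·
e15 deliver 4→2: ·
e16 deliver 1→0: ·
e17 propose(2,'w'): ·
e18 deliver 2→0: 0[foll,t=2,-]
e19 deliver 0→2: ·

1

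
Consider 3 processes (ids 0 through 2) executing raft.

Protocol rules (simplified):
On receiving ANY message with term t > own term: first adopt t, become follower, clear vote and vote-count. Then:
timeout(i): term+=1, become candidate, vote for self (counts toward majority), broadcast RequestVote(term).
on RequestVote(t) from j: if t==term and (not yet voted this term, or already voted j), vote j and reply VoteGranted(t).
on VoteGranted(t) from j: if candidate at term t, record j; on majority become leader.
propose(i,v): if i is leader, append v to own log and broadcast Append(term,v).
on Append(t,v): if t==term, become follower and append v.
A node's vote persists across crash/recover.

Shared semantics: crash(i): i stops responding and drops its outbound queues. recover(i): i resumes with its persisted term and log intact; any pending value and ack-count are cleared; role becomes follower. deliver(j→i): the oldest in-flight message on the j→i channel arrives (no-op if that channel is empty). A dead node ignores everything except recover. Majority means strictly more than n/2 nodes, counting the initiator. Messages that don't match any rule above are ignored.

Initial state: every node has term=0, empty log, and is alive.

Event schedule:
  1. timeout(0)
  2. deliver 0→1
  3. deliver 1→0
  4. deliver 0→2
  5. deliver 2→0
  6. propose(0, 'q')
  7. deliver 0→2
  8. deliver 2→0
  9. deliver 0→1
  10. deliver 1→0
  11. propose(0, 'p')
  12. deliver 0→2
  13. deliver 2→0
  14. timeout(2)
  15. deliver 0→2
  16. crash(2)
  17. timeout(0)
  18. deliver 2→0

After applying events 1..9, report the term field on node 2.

step 1 timeout(0): 0={cand,t=1,log=-}
step 2 deliver 0→1: 1={foll,t=1,log=-}
step 3 deliver 1→0: 0={lead,t=1,log=-}
step 4 deliver 0→2: 2={foll,t=1,log=-}
step 5 deliver 2→0: —
step 6 propose(0,'q'): 0={lead,t=1,log=q}
step 7 deliver 0→2: 2={foll,t=1,log=q}
step 8 deliver 2→0: —
step 9 deliver 0→1: 1={foll,t=1,log=q}

1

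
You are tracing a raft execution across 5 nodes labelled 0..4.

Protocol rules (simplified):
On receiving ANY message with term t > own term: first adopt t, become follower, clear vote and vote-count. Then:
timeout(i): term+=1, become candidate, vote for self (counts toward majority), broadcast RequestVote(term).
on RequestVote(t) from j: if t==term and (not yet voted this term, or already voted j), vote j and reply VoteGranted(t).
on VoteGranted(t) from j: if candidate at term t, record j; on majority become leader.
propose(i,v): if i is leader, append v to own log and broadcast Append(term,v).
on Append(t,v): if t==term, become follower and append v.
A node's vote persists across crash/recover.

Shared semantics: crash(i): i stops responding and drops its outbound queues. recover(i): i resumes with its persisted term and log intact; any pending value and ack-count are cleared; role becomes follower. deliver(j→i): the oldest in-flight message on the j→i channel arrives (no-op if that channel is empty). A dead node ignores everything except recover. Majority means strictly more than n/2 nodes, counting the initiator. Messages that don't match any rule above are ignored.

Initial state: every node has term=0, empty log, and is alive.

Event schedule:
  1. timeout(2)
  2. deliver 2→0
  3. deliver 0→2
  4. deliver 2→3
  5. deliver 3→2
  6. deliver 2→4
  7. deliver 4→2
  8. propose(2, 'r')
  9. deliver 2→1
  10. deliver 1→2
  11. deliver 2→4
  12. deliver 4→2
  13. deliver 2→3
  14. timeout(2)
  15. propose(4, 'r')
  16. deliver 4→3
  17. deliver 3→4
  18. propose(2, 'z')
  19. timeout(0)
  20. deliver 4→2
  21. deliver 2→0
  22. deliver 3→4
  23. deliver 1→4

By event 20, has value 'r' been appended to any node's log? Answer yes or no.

step 1 timeout(2): 2={cand,t=1,log=-}
step 2 deliver 2→0: 0={foll,t=1,log=-}
step 3 deliver 0→2: —
step 4 deliver 2→3: 3={foll,t=1,log=-}
step 5 deliver 3→2: 2={lead,t=1,log=-}
step 6 deliver 2→4: 4={foll,t=1,log=-}
step 7 deliver 4→2: —
step 8 propose(2,'r'): 2={lead,t=1,log=r}
step 9 deliver 2→1: 1={foll,t=1,log=-}
step 10 deliver 1→2: —
step 11 deliver 2→4: 4={foll,t=1,log=r}
step 12 deliver 4→2: —
step 13 deliver 2→3: 3={foll,t=1,log=r}
step 14 timeout(2): 2={cand,t=2,log=r}
step 15 propose(4,'r'): —
step 16 deliver 4→3: —
step 17 deliver 3→4: —
step 18 propose(2,'z'): —
step 19 timeout(0): 0={cand,t=2,log=-}
step 20 deliver 4→2: —

yes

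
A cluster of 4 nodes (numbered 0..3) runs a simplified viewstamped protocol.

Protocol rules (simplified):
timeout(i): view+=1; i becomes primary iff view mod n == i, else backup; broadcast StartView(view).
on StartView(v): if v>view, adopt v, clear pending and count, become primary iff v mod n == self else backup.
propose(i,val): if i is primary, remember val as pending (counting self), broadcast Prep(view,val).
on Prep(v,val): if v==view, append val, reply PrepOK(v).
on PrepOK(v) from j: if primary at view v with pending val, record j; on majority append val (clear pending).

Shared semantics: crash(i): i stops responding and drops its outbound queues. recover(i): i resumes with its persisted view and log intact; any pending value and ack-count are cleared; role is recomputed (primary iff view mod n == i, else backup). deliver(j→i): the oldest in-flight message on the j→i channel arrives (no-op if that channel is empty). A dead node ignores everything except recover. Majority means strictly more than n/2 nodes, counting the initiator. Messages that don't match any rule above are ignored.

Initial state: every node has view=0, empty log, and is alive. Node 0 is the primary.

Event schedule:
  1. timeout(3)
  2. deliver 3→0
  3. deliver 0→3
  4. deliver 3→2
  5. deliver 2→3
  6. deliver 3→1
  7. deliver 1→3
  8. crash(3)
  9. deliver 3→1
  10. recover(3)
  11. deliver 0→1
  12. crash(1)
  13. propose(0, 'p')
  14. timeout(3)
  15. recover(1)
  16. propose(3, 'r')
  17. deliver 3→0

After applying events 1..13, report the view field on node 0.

1

[1] timeout(3) → N3(back v1 [-])
[2] deliver 3→0 → N0(back v1 [-])
[3] deliver 0→3 → ∅
[4] deliver 3→2 → N2(back v1 [-])
[5] deliver 2→3 → ∅
[6] deliver 3→1 → N1(prim v1 [-])
[7] deliver 1→3 → ∅
[8] crash(3) → N3(✗back v1 [-])
[9] deliver 3→1 → ∅
[10] recover(3) → N3(back v1 [-])
[11] deliver 0→1 → ∅
[12] crash(1) → N1(✗prim v1 [-])
[13] propose(0,'p') → ∅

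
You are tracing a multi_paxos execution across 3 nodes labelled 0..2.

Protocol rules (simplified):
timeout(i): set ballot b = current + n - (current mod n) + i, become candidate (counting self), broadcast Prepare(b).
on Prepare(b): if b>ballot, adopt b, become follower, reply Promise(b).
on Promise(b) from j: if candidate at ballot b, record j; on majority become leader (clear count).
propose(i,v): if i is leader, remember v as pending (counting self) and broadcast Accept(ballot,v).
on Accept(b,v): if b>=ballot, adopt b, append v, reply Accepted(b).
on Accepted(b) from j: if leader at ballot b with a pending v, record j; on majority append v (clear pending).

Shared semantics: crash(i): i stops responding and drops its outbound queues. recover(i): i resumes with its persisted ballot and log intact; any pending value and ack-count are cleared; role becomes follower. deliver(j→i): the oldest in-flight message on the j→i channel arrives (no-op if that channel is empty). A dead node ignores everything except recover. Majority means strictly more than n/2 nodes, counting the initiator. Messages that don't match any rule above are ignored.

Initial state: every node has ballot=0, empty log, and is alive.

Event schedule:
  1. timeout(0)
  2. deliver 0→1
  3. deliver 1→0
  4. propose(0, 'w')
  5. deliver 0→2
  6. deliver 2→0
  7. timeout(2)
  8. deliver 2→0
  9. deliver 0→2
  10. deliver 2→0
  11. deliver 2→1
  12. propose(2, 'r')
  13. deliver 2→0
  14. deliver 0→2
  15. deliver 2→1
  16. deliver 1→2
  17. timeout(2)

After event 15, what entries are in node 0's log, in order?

empty

1. timeout(0):  <0:cand b3 ->
2. deliver 0→1:  <1:foll b3 ->
3. deliver 1→0:  <0:lead b3 ->
4. propose(0,'w'):  nop
5. deliver 0→2:  <2:foll b3 ->
6. deliver 2→0:  nop
7. timeout(2):  <2:cand b8 ->
8. deliver 2→0:  <0:foll b8 ->
9. deliver 0→2:  nop
10. deliver 2→0:  nop
11. deliver 2→1:  <1:foll b8 ->
12. propose(2,'r'):  nop
13. deliver 2→0:  nop
14. deliver 0→2:  <2:lead b8 ->
15. deliver 2→1:  nop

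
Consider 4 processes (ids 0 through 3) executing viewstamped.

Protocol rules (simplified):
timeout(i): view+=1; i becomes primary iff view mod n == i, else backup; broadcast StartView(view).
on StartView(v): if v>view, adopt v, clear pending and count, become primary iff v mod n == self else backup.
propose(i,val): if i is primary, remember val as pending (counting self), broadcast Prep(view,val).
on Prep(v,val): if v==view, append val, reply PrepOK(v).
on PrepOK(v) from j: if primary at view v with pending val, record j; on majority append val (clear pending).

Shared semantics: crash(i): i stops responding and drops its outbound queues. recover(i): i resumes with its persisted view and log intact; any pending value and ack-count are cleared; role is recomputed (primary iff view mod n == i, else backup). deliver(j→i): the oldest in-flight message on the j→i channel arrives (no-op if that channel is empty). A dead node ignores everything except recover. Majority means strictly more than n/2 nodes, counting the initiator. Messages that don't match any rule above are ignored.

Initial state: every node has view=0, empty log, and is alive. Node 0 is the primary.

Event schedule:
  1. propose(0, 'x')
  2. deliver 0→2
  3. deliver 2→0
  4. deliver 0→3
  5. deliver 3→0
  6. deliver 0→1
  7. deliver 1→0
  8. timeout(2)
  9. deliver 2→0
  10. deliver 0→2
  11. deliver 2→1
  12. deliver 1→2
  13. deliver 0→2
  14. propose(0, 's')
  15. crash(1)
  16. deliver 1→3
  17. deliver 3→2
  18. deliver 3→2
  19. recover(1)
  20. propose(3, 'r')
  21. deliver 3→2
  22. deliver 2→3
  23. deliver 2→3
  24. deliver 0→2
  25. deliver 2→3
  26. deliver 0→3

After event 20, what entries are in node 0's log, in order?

x

e1 propose(0,'x'): ·
e2 deliver 0→2: 2[back,v=0,x]
e3 deliver 2→0: ·
e4 deliver 0→3: 3[back,v=0,x]
e5 deliver 3→0: 0[prim,v=0,x]
e6 deliver 0→1: 1[back,v=0,x]
e7 deliver 1→0: ·
e8 timeout(2): 2[back,v=1,x]
e9 deliver 2→0: 0[back,v=1,x]
e10 deliver 0→2: ·
e11 deliver 2→1: 1[prim,v=1,x]
e12 deliver 1→2: ·
e13 deliver 0→2: ·
e14 propose(0,'s'): ·
e15 crash(1): 1[✗prim,v=1,x]
e16 deliver 1→3: ·
e17 deliver 3→2: ·
e18 deliver 3→2: ·
e19 recover(1): 1[prim,v=1,x]
e20 propose(3,'r'): ·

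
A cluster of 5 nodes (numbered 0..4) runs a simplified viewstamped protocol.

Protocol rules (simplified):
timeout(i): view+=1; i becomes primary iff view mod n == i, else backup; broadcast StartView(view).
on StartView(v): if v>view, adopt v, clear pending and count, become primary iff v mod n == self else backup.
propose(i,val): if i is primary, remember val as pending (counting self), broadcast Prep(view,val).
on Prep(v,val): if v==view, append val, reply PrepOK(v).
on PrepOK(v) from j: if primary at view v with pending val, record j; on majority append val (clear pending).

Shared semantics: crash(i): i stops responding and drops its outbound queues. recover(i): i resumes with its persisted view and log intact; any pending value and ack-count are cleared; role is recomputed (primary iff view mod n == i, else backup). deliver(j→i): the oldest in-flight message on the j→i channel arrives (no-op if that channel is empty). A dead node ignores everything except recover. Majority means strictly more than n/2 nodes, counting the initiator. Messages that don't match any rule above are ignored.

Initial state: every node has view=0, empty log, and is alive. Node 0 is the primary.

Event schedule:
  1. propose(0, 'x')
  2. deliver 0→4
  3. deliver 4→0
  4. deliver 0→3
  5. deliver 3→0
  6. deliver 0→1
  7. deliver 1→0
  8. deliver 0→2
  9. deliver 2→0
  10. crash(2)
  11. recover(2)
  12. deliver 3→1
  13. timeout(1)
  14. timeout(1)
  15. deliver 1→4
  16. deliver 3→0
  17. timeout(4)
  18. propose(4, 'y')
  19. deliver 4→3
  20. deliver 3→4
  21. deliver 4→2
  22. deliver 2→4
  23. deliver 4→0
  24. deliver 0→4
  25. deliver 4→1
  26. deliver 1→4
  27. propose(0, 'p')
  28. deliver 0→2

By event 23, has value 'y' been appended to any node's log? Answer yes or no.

1. propose(0,'x'):  nop
2. deliver 0→4:  <4:back v0 x>
3. deliver 4→0:  nop
4. deliver 0→3:  <3:back v0 x>
5. deliver 3→0:  <0:prim v0 x>
6. deliver 0→1:  <1:back v0 x>
7. deliver 1→0:  nop
8. deliver 0→2:  <2:back v0 x>
9. deliver 2→0:  nop
10. crash(2):  <2:✗back v0 x>
11. recover(2):  <2:back v0 x>
12. deliver 3→1:  nop
13. timeout(1):  <1:prim v1 x>
14. timeout(1):  <1:back v2 x>
15. deliver 1→4:  <4:back v1 x>
16. deliver 3→0:  nop
17. timeout(4):  <4:back v2 x>
18. propose(4,'y'):  nop
19. deliver 4→3:  <3:back v2 x>
20. deliver 3→4:  nop
21. deliver 4→2:  <2:prim v2 x>
22. deliver 2→4:  nop
23. deliver 4→0:  <0:back v2 x>

no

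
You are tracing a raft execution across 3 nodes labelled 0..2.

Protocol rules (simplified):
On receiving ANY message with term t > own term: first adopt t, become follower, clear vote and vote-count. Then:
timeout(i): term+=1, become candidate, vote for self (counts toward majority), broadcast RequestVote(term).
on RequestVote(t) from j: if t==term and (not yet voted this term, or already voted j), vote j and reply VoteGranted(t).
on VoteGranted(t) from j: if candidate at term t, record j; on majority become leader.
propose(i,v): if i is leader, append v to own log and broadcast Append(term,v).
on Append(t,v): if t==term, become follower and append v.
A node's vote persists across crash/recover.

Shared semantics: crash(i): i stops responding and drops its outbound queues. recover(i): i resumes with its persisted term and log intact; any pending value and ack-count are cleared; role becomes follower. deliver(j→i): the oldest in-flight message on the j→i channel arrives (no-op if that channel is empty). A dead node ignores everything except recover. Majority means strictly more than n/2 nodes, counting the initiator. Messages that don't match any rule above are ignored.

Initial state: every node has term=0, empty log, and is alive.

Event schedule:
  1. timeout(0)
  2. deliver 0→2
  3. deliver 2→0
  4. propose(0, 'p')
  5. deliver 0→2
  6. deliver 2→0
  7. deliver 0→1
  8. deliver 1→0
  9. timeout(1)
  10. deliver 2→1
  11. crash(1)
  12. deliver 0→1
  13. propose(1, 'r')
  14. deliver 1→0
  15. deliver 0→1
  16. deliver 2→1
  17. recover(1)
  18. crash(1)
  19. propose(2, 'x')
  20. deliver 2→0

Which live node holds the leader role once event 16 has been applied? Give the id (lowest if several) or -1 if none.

0

after 1 — timeout(0): n0:cand/t1/[-]
after 2 — deliver 0→2: n2:foll/t1/[-]
after 3 — deliver 2→0: n0:lead/t1/[-]
after 4 — propose(0,'p'): n0:lead/t1/[p]
after 5 — deliver 0→2: n2:foll/t1/[p]
after 6 — deliver 2→0: ·
after 7 — deliver 0→1: n1:foll/t1/[-]
after 8 — deliver 1→0: ·
after 9 — timeout(1): n1:cand/t2/[-]
after 10 — deliver 2→1: ·
after 11 — crash(1): n1:✗cand/t2/[-]
after 12 — deliver 0→1: ·
after 13 — propose(1,'r'): ·
after 14 — deliver 1→0: ·
after 15 — deliver 0→1: ·
after 16 — deliver 2→1: ·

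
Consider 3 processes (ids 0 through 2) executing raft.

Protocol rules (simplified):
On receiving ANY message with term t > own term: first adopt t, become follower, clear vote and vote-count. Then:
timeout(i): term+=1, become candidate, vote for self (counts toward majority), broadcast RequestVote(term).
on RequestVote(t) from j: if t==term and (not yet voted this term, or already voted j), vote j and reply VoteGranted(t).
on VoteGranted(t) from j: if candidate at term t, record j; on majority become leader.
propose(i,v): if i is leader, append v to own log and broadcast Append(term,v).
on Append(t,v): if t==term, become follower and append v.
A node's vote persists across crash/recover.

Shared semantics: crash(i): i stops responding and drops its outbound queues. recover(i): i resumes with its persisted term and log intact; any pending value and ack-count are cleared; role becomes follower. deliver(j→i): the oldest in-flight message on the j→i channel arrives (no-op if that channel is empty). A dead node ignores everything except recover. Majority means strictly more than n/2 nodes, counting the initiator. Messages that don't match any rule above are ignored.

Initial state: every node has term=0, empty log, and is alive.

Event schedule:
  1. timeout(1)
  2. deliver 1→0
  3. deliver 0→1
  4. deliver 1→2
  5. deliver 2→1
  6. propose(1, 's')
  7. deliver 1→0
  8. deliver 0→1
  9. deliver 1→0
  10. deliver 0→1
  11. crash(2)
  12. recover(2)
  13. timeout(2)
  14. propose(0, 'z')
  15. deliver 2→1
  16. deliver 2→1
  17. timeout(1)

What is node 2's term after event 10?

e1 timeout(1): 1[cand,t=1,-]
e2 deliver 1→0: 0[foll,t=1,-]
e3 deliver 0→1: 1[lead,t=1,-]
e4 deliver 1→2: 2[foll,t=1,-]
e5 deliver 2→1: ·
e6 propose(1,'s'): 1[lead,t=1,s]
e7 deliver 1→0: 0[foll,t=1,s]
e8 deliver 0→1: ·
e9 deliver 1→0: ·
e10 deliver 0→1: ·

1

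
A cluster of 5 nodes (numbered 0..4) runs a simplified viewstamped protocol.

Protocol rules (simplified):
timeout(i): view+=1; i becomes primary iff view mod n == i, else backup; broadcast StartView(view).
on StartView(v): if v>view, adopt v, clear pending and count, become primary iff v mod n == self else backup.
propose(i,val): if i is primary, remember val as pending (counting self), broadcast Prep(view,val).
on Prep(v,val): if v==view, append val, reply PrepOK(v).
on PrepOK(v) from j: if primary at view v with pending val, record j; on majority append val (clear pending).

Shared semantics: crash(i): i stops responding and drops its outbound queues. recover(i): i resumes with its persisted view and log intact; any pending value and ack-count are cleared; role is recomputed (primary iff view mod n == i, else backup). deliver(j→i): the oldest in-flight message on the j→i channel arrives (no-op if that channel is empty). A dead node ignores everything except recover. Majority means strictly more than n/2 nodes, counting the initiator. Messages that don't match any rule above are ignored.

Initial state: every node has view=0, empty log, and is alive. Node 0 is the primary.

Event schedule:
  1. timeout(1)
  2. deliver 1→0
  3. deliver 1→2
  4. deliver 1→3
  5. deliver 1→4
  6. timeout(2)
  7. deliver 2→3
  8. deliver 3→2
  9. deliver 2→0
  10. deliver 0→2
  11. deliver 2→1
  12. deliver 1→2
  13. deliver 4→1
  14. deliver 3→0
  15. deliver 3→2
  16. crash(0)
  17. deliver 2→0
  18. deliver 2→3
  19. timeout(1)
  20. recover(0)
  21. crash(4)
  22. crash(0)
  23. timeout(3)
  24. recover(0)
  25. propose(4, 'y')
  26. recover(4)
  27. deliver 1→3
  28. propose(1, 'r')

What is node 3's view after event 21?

2

[1] timeout(1) → N1(prim v1 [-])
[2] deliver 1→0 → N0(back v1 [-])
[3] deliver 1→2 → N2(back v1 [-])
[4] deliver 1→3 → N3(back v1 [-])
[5] deliver 1→4 → N4(back v1 [-])
[6] timeout(2) → N2(prim v2 [-])
[7] deliver 2→3 → N3(back v2 [-])
[8] deliver 3→2 → ∅
[9] deliver 2→0 → N0(back v2 [-])
[10] deliver 0→2 → ∅
[11] deliver 2→1 → N1(back v2 [-])
[12] deliver 1→2 → ∅
[13] deliver 4→1 → ∅
[14] deliver 3→0 → ∅
[15] deliver 3→2 → ∅
[16] crash(0) → N0(✗back v2 [-])
[17] deliver 2→0 → ∅
[18] deliver 2→3 → ∅
[19] timeout(1) → N1(back v3 [-])
[20] recover(0) → N0(back v2 [-])
[21] crash(4) → N4(✗back v1 [-])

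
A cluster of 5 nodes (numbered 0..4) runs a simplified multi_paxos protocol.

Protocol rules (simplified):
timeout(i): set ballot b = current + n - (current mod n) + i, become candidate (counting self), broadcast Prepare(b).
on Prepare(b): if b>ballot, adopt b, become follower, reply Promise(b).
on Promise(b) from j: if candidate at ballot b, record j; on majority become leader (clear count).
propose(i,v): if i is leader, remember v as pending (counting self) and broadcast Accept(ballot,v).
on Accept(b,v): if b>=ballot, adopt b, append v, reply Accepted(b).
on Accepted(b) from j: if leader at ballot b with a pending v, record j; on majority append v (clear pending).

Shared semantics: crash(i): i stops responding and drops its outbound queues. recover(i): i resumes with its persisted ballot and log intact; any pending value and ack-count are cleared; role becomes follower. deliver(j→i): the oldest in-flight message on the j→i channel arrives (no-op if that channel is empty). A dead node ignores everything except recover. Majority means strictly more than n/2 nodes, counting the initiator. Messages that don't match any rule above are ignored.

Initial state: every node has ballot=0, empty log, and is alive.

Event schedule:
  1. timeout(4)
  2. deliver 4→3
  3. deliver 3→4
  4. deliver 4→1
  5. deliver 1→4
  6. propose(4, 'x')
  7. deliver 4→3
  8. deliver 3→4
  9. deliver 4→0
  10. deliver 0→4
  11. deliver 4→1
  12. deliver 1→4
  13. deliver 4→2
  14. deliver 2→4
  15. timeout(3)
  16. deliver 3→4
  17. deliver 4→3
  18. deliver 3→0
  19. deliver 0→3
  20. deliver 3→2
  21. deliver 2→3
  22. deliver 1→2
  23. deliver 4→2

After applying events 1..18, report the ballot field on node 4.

13

after 1 — timeout(4): n4:cand/b9/[-]
after 2 — deliver 4→3: n3:foll/b9/[-]
after 3 — deliver 3→4: ·
after 4 — deliver 4→1: n1:foll/b9/[-]
after 5 — deliver 1→4: n4:lead/b9/[-]
after 6 — propose(4,'x'): ·
after 7 — deliver 4→3: n3:foll/b9/[x]
after 8 — deliver 3→4: ·
after 9 — deliver 4→0: n0:foll/b9/[-]
after 10 — deliver 0→4: ·
after 11 — deliver 4→1: n1:foll/b9/[x]
after 12 — deliver 1→4: n4:lead/b9/[x]
after 13 — deliver 4→2: n2:foll/b9/[-]
after 14 — deliver 2→4: ·
after 15 — timeout(3): n3:cand/b13/[x]
after 16 — deliver 3→4: n4:foll/b13/[x]
after 17 — deliver 4→3: ·
after 18 — deliver 3→0: n0:foll/b13/[-]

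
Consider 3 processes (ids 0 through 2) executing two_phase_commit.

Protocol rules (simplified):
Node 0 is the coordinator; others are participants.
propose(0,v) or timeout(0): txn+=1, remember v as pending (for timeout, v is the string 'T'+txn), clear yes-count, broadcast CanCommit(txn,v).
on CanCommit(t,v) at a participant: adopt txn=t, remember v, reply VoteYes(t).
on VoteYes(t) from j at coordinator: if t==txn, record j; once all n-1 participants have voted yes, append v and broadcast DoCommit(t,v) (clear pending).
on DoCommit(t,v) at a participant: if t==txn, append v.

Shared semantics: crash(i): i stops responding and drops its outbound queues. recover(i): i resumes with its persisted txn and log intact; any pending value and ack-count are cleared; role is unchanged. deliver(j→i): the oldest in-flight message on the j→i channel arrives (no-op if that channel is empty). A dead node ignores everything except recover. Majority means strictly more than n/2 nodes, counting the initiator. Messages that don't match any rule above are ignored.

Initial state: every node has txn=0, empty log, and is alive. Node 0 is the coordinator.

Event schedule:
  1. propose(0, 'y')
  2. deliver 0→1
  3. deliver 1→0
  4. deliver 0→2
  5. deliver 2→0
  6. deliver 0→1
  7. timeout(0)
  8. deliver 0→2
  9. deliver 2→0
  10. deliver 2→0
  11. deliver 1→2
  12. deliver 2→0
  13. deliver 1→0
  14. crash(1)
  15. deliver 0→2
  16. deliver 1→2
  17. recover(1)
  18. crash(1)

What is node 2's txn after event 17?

e1 propose(0,'y'): 0[coor,t=1,-]
e2 deliver 0→1: 1[part,t=1,-]
e3 deliver 1→0: ·
e4 deliver 0→2: 2[part,t=1,-]
e5 deliver 2→0: 0[coor,t=1,y]
e6 deliver 0→1: 1[part,t=1,y]
e7 timeout(0): 0[coor,t=2,y]
e8 deliver 0→2: 2[part,t=1,y]
e9 deliver 2→0: ·
e10 deliver 2→0: ·
e11 deliver 1→2: ·
e12 deliver 2→0: ·
e13 deliver 1→0: ·
e14 crash(1): 1[✗part,t=1,y]
e15 deliver 0→2: 2[part,t=2,y]
e16 deliver 1→2: ·
e17 recover(1): 1[part,t=1,y]

2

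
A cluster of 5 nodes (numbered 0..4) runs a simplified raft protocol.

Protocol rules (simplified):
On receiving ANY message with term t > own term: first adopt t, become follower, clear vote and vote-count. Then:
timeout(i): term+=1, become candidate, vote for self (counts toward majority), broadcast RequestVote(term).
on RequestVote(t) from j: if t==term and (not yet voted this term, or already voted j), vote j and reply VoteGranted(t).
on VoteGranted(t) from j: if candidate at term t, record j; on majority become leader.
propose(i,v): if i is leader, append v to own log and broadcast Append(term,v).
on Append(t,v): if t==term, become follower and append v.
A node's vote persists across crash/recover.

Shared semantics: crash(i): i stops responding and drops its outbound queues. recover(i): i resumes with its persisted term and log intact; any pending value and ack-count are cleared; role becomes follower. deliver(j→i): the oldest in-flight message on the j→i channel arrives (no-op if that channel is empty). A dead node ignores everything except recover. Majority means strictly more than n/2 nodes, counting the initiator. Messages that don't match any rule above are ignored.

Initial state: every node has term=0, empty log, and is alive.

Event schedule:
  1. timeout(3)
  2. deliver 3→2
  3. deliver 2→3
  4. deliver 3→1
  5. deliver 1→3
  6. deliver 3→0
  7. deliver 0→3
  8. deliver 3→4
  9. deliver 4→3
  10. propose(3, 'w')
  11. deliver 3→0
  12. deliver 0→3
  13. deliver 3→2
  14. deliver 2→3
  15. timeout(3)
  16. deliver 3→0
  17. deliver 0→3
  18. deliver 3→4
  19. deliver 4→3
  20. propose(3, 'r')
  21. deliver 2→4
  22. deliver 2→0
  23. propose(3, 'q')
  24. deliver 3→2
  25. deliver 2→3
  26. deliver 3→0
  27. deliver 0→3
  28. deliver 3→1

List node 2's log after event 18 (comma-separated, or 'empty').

w

1. timeout(3):  <3:cand t1 ->
2. deliver 3→2:  <2:foll t1 ->
3. deliver 2→3:  nop
4. deliver 3→1:  <1:foll t1 ->
5. deliver 1→3:  <3:lead t1 ->
6. deliver 3→0:  <0:foll t1 ->
7. deliver 0→3:  nop
8. deliver 3→4:  <4:foll t1 ->
9. deliver 4→3:  nop
10. propose(3,'w'):  <3:lead t1 w>
11. deliver 3→0:  <0:foll t1 w>
12. deliver 0→3:  nop
13. deliver 3→2:  <2:foll t1 w>
14. deliver 2→3:  nop
15. timeout(3):  <3:cand t2 w>
16. deliver 3→0:  <0:foll t2 w>
17. deliver 0→3:  nop
18. deliver 3→4:  <4:foll t1 w>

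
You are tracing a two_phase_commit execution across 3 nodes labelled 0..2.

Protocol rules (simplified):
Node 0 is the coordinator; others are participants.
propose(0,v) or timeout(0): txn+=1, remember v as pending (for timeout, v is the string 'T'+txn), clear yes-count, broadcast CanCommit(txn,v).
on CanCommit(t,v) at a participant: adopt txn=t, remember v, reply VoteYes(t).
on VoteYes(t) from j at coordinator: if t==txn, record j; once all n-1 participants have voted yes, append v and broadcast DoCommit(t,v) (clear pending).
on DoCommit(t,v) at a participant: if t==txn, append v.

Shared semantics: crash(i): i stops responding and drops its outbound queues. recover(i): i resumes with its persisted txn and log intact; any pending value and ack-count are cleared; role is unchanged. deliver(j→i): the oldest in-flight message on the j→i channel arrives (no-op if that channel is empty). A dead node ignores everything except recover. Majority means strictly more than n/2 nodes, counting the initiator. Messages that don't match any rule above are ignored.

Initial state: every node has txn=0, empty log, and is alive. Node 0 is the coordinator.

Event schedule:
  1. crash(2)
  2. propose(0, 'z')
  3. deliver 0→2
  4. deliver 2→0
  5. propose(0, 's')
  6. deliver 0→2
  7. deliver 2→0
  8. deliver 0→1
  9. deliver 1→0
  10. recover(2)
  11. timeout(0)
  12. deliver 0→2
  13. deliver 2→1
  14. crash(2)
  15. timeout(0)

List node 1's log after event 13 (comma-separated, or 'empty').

1. crash(2):  <2:✗part t0 ->
2. propose(0,'z'):  <0:coor t1 ->
3. deliver 0→2:  nop
4. deliver 2→0:  nop
5. propose(0,'s'):  <0:coor t2 ->
6. deliver 0→2:  nop
7. deliver 2→0:  nop
8. deliver 0→1:  <1:part t1 ->
9. deliver 1→0:  nop
10. recover(2):  <2:part t0 ->
11. timeout(0):  <0:coor t3 ->
12. deliver 0→2:  <2:part t1 ->
13. deliver 2→1:  nop

empty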